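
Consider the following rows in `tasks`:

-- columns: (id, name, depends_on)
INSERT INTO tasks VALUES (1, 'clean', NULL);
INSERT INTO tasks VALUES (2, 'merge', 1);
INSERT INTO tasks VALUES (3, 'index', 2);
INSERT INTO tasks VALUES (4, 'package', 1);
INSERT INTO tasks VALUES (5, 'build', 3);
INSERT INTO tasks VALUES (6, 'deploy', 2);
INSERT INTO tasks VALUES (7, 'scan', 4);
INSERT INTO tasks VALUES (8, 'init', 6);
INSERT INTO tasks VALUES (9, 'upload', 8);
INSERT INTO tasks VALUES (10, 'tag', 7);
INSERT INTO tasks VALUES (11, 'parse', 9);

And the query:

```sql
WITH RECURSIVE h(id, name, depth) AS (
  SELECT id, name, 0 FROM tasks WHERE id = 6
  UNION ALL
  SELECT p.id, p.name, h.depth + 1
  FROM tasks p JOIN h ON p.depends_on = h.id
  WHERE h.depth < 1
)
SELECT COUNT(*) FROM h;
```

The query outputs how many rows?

2

Base: id=6 (deploy) at depth 0.
Iteration 1: rows with depends_on in {6} -> init (id 8, depth 1).
Iteration 2: depth < 1 fails for all current rows; recursion stops.
Total rows emitted: 2.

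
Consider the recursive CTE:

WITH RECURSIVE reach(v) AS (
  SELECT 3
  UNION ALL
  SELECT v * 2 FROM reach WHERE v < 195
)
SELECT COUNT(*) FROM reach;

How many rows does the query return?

8

Base: v=3.
Iteration 1: 3 < 195 holds -> v = 3 * 2 = 6.
Iteration 2: 6 < 195 holds -> v = 6 * 2 = 12.
Iteration 3: 12 < 195 holds -> v = 12 * 2 = 24.
Iteration 4: 24 < 195 holds -> v = 24 * 2 = 48.
Iteration 5: 48 < 195 holds -> v = 48 * 2 = 96.
Iteration 6: 96 < 195 holds -> v = 96 * 2 = 192.
Iteration 7: 192 < 195 holds -> v = 192 * 2 = 384.
Iteration 8: 384 < 195 fails; recursion stops.
Total rows emitted: 8.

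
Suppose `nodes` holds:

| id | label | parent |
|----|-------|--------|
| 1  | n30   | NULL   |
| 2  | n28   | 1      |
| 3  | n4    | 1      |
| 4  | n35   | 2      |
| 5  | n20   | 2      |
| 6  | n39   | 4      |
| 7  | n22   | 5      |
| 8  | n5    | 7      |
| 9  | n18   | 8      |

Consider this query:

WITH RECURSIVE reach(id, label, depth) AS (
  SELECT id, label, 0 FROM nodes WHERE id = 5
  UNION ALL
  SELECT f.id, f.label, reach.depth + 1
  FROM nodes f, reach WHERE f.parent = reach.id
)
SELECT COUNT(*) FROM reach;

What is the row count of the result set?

4

Base: id=5 (n20) at depth 0.
Iteration 1: rows with parent in {5} -> n22 (id 7, depth 1).
Iteration 2: rows with parent in {7} -> n5 (id 8, depth 2).
Iteration 3: rows with parent in {8} -> n18 (id 9, depth 3).
Iteration 4: no rows with parent in {9}; recursion stops.
Total rows emitted: 4.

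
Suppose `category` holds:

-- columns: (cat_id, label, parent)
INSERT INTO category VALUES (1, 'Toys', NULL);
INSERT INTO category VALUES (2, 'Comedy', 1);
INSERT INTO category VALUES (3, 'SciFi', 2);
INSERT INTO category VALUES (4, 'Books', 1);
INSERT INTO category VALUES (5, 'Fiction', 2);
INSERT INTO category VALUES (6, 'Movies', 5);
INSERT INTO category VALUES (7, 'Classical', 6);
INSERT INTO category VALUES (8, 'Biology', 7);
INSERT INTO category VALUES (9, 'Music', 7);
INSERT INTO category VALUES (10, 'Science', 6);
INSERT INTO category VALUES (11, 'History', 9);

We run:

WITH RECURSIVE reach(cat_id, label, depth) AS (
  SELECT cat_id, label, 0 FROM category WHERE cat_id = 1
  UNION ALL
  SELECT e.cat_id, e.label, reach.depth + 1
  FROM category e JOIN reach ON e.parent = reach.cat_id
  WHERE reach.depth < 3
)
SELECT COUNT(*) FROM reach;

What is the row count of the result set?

Base: cat_id=1 (Toys) at depth 0.
Iteration 1: rows with parent in {1} -> Comedy (id 2, depth 1), Books (id 4, depth 1).
Iteration 2: rows with parent in {2,4} -> SciFi (id 3, depth 2), Fiction (id 5, depth 2).
Iteration 3: rows with parent in {3,5} -> Movies (id 6, depth 3).
Iteration 4: depth < 3 fails for all current rows; recursion stops.
Total rows emitted: 6.

6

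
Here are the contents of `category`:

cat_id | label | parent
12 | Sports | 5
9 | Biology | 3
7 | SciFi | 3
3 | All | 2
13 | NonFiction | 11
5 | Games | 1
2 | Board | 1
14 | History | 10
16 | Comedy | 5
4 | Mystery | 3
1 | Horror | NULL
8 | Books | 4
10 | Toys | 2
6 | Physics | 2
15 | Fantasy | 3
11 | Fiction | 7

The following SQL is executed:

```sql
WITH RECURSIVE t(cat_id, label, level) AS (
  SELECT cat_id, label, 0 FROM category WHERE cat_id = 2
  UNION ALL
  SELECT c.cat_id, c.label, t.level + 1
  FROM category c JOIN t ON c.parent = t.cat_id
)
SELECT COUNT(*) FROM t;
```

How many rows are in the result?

Base: cat_id=2 (Board) at level 0.
Iteration 1: rows with parent in {2} -> All (id 3, level 1), Physics (id 6, level 1), Toys (id 10, level 1).
Iteration 2: rows with parent in {3,6,10} -> Mystery (id 4, level 2), SciFi (id 7, level 2), Biology (id 9, level 2), History (id 14, level 2), Fantasy (id 15, level 2).
Iteration 3: rows with parent in {4,7,9,14,15} -> Books (id 8, level 3), Fiction (id 11, level 3).
Iteration 4: rows with parent in {8,11} -> NonFiction (id 13, level 4).
Iteration 5: no rows with parent in {13}; recursion stops.
Total rows emitted: 12.

12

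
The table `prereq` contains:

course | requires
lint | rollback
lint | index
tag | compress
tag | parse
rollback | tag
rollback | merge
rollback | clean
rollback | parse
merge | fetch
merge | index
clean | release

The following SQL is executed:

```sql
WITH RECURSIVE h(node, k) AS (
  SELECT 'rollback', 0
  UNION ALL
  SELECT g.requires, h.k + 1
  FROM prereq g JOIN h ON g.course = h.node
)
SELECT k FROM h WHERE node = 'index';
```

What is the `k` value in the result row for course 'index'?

2

Base: (rollback, k=0).
Iteration 1: edges from {rollback} -> (clean, k=1), (merge, k=1), (parse, k=1), (tag, k=1).
Iteration 2: edges from {clean,merge,parse,tag} -> (compress, k=2), (fetch, k=2), (index, k=2), (parse, k=2), (release, k=2).
Iteration 3: no outgoing edges from {compress,fetch,index,parse,release}; recursion stops.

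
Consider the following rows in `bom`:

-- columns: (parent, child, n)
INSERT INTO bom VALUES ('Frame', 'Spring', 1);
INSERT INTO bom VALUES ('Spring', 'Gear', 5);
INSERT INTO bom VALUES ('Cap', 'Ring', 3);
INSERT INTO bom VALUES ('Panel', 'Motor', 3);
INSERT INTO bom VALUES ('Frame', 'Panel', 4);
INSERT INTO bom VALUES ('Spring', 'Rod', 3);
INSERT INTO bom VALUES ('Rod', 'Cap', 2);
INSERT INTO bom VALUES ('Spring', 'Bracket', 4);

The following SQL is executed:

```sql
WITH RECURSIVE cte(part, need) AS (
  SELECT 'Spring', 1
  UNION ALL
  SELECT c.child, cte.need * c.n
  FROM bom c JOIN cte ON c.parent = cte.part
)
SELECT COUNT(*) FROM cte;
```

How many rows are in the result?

6

Base: (Spring, need=1).
Iteration 1: components of {Spring} -> Bracket = 1*4 = 4, Gear = 1*5 = 5, Rod = 1*3 = 3.
Iteration 2: components of {Bracket,Gear,Rod} -> Cap = 3*2 = 6.
Iteration 3: components of {Cap} -> Ring = 6*3 = 18.
Iteration 4: no further components; recursion stops.
Total rows emitted: 6.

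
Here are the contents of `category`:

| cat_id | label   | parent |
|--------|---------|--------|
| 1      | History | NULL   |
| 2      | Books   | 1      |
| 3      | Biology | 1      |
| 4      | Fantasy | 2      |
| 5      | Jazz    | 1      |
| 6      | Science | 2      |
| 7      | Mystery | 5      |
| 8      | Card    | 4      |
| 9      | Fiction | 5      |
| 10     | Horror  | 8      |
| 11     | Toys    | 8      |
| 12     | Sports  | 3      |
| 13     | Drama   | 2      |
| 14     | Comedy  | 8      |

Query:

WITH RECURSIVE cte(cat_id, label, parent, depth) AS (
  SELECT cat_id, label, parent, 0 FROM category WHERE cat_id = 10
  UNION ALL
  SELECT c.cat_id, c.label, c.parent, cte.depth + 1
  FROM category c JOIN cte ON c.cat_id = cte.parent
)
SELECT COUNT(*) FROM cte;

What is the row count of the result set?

Base: cat_id=10 (Horror), parent=8, depth 0.
Iteration 1: join on cat_id=8 -> Card (id 8, parent=4, depth 1).
Iteration 2: join on cat_id=4 -> Fantasy (id 4, parent=2, depth 2).
Iteration 3: join on cat_id=2 -> Books (id 2, parent=1, depth 3).
Iteration 4: join on cat_id=1 -> History (id 1, parent=NULL, depth 4).
Iteration 5: parent is NULL; no match; recursion stops.
Total rows emitted: 5.

5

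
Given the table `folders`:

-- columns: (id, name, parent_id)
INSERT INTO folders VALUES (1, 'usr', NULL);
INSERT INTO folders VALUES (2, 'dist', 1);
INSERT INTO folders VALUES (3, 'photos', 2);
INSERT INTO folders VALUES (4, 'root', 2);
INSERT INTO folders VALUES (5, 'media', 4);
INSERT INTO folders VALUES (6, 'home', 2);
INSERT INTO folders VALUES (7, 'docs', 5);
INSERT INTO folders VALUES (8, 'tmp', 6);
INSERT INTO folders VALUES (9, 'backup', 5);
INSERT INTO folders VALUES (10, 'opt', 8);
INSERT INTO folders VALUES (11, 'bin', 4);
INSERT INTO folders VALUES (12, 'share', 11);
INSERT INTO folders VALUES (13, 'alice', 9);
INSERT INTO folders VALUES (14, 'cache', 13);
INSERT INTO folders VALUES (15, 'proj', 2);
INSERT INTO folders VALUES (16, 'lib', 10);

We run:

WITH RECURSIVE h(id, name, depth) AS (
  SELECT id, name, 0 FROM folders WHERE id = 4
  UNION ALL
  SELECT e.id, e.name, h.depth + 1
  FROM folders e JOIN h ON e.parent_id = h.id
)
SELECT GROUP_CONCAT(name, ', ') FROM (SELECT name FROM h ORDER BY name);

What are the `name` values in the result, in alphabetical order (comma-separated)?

Base: id=4 (root) at depth 0.
Iteration 1: rows with parent_id in {4} -> media (id 5, depth 1), bin (id 11, depth 1).
Iteration 2: rows with parent_id in {5,11} -> docs (id 7, depth 2), backup (id 9, depth 2), share (id 12, depth 2).
Iteration 3: rows with parent_id in {7,9,12} -> alice (id 13, depth 3).
Iteration 4: rows with parent_id in {13} -> cache (id 14, depth 4).
Iteration 5: no rows with parent_id in {14}; recursion stops.

alice, backup, bin, cache, docs, media, root, share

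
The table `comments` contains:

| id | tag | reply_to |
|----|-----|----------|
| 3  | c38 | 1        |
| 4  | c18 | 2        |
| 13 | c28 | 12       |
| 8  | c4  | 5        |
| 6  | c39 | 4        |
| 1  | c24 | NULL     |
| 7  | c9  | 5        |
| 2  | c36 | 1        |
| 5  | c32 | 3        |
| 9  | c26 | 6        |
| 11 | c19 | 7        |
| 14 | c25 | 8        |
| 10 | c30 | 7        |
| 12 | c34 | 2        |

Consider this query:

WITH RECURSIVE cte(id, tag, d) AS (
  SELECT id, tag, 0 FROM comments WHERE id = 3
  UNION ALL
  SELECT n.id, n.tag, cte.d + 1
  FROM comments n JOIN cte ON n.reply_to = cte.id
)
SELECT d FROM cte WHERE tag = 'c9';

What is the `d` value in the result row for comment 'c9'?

2

Base: id=3 (c38) at d 0.
Iteration 1: rows with reply_to in {3} -> c32 (id 5, d 1).
Iteration 2: rows with reply_to in {5} -> c9 (id 7, d 2), c4 (id 8, d 2).
Iteration 3: rows with reply_to in {7,8} -> c30 (id 10, d 3), c19 (id 11, d 3), c25 (id 14, d 3).
Iteration 4: no rows with reply_to in {10,11,14}; recursion stops.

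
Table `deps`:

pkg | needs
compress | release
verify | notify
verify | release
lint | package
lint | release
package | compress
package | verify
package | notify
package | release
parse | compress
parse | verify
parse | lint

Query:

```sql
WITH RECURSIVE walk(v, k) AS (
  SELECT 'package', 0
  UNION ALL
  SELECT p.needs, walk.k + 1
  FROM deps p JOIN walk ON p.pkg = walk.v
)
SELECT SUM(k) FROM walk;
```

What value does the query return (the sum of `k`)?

Base: (package, k=0).
Iteration 1: edges from {package} -> (compress, k=1), (notify, k=1), (release, k=1), (verify, k=1).
Iteration 2: edges from {compress,notify,release,verify} -> (notify, k=2), (release, k=2) x2. [UNION ALL keeps all 3 new rows, including repeats]
Iteration 3: no outgoing edges from {notify,release}; recursion stops.
SUM(k) = 0 + 1 + 1 + 1 + 1 + 2 + 2 + 2 = 10.

10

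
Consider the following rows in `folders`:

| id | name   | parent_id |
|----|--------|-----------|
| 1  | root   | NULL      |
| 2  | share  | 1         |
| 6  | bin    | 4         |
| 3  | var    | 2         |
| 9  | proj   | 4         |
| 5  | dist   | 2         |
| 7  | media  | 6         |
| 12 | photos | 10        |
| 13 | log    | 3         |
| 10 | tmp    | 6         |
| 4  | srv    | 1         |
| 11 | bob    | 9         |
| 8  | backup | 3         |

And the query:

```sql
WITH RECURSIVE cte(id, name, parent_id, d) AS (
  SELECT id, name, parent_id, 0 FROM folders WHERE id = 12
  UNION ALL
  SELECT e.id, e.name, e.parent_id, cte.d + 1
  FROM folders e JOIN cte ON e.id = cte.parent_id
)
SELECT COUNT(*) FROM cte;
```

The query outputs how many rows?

Base: id=12 (photos), parent_id=10, d 0.
Iteration 1: join on id=10 -> tmp (id 10, parent_id=6, d 1).
Iteration 2: join on id=6 -> bin (id 6, parent_id=4, d 2).
Iteration 3: join on id=4 -> srv (id 4, parent_id=1, d 3).
Iteration 4: join on id=1 -> root (id 1, parent_id=NULL, d 4).
Iteration 5: parent_id is NULL; no match; recursion stops.
Total rows emitted: 5.

5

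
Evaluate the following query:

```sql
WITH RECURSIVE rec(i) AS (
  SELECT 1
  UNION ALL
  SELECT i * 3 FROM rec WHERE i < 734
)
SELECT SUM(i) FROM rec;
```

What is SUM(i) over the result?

Base: i=1.
Iteration 1: 1 < 734 holds -> i = 1 * 3 = 3.
Iteration 2: 3 < 734 holds -> i = 3 * 3 = 9.
Iteration 3: 9 < 734 holds -> i = 9 * 3 = 27.
Iteration 4: 27 < 734 holds -> i = 27 * 3 = 81.
Iteration 5: 81 < 734 holds -> i = 81 * 3 = 243.
Iteration 6: 243 < 734 holds -> i = 243 * 3 = 729.
Iteration 7: 729 < 734 holds -> i = 729 * 3 = 2187.
Iteration 8: 2187 < 734 fails; recursion stops.
SUM(i) = 1 + 3 + 9 + 27 + 81 + 243 + 729 + 2187 = 3280.

3280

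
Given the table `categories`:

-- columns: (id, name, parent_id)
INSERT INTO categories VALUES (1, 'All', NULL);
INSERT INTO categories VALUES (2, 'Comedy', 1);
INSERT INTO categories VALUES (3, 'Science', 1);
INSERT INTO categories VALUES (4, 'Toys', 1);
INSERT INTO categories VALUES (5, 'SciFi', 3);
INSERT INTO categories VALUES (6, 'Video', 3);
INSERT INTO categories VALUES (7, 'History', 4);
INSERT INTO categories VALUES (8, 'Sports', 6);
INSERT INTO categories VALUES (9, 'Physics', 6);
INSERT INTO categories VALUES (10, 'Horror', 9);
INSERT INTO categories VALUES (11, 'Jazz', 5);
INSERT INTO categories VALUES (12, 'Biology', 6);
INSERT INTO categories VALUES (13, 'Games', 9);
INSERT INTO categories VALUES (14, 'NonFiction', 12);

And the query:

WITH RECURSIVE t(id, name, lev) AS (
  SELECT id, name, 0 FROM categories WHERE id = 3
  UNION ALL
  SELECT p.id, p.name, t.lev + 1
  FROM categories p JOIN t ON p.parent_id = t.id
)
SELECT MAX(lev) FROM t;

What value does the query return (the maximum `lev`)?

3

Base: id=3 (Science) at lev 0.
Iteration 1: rows with parent_id in {3} -> SciFi (id 5, lev 1), Video (id 6, lev 1).
Iteration 2: rows with parent_id in {5,6} -> Sports (id 8, lev 2), Physics (id 9, lev 2), Jazz (id 11, lev 2), Biology (id 12, lev 2).
Iteration 3: rows with parent_id in {8,9,11,12} -> Horror (id 10, lev 3), Games (id 13, lev 3), NonFiction (id 14, lev 3).
Iteration 4: no rows with parent_id in {10,13,14}; recursion stops.
lev values: 0, 1, 1, 2, 2, 2, 2, 3, 3, 3; the maximum is 3.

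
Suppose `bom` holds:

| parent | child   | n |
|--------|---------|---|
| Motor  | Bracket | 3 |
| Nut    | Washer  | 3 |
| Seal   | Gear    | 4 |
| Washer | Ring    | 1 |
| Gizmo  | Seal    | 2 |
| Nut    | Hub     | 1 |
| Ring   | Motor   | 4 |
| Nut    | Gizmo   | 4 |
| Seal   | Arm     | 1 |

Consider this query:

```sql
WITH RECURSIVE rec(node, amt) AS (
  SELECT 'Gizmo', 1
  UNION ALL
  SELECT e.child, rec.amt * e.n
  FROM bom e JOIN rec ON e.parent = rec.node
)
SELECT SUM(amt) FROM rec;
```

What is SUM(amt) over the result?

13

Base: (Gizmo, amt=1).
Iteration 1: components of {Gizmo} -> Seal = 1*2 = 2.
Iteration 2: components of {Seal} -> Arm = 2*1 = 2, Gear = 2*4 = 8.
Iteration 3: no further components; recursion stops.
SUM(amt) = 1 + 2 + 2 + 8 = 13.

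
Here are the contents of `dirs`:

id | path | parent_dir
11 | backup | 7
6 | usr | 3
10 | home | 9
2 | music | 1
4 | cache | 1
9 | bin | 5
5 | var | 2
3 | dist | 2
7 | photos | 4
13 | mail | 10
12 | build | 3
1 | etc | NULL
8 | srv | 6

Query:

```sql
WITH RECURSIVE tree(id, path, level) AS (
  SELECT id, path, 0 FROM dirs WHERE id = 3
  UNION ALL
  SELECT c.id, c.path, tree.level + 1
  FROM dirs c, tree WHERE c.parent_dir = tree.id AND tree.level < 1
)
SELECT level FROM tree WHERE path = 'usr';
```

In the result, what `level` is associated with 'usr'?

Base: id=3 (dist) at level 0.
Iteration 1: rows with parent_dir in {3} -> usr (id 6, level 1), build (id 12, level 1).
Iteration 2: level < 1 fails for all current rows; recursion stops.

1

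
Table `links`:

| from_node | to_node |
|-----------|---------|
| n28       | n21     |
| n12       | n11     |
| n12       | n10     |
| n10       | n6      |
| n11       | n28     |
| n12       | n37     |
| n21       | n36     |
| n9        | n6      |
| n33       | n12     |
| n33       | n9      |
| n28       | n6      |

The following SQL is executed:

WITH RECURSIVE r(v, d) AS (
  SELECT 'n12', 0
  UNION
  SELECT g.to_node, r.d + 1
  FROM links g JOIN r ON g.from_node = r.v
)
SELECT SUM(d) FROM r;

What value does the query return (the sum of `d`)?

Base: (n12, d=0).
Iteration 1: edges from {n12} -> (n10, d=1), (n11, d=1), (n37, d=1).
Iteration 2: edges from {n10,n11,n37} -> (n28, d=2), (n6, d=2).
Iteration 3: edges from {n28,n6} -> (n21, d=3), (n6, d=3).
Iteration 4: edges from {n21,n6} -> (n36, d=4).
Iteration 5: no outgoing edges from {n36}; recursion stops.
SUM(d) = 0 + 1 + 1 + 1 + 2 + 2 + 3 + 3 + 4 = 17.

17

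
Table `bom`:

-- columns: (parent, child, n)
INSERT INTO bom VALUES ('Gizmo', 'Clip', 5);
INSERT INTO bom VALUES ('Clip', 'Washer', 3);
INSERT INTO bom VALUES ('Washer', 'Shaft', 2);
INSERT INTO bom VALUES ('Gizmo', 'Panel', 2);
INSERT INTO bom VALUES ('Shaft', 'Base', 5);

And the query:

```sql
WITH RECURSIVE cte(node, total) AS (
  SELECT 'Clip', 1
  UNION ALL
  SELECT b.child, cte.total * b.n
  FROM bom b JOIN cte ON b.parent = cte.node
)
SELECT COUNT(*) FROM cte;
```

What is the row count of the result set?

Base: (Clip, total=1).
Iteration 1: components of {Clip} -> Washer = 1*3 = 3.
Iteration 2: components of {Washer} -> Shaft = 3*2 = 6.
Iteration 3: components of {Shaft} -> Base = 6*5 = 30.
Iteration 4: no further components; recursion stops.
Total rows emitted: 4.

4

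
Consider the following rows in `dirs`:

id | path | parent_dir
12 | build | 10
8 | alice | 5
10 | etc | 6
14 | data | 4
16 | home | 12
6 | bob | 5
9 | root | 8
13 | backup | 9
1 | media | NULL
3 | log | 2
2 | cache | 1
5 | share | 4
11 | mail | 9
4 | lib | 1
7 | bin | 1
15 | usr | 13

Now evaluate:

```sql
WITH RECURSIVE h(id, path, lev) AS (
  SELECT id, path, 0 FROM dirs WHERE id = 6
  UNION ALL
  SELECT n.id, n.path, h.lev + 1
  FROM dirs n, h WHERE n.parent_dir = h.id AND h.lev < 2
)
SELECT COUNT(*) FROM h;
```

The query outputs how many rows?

3

Base: id=6 (bob) at lev 0.
Iteration 1: rows with parent_dir in {6} -> etc (id 10, lev 1).
Iteration 2: rows with parent_dir in {10} -> build (id 12, lev 2).
Iteration 3: lev < 2 fails for all current rows; recursion stops.
Total rows emitted: 3.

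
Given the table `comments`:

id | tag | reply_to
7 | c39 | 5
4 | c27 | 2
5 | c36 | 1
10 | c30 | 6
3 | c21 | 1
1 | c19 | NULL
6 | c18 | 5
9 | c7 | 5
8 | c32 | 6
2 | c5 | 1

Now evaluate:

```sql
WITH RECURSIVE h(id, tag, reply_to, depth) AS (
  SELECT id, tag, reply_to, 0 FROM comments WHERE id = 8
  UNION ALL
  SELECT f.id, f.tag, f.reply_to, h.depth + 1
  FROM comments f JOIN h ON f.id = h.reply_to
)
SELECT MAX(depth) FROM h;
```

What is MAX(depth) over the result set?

Base: id=8 (c32), reply_to=6, depth 0.
Iteration 1: join on id=6 -> c18 (id 6, reply_to=5, depth 1).
Iteration 2: join on id=5 -> c36 (id 5, reply_to=1, depth 2).
Iteration 3: join on id=1 -> c19 (id 1, reply_to=NULL, depth 3).
Iteration 4: reply_to is NULL; no match; recursion stops.
depth values: 0, 1, 2, 3; the maximum is 3.

3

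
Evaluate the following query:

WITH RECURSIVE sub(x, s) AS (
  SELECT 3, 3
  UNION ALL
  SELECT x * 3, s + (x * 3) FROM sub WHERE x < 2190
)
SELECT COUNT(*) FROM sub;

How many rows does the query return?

8

Base: x=3, s=3.
Iteration 1: 3 < 2190 holds -> x = 3 * 3 = 9, s = 3 + 9 = 12.
Iteration 2: 9 < 2190 holds -> x = 9 * 3 = 27, s = 12 + 27 = 39.
Iteration 3: 27 < 2190 holds -> x = 27 * 3 = 81, s = 39 + 81 = 120.
Iteration 4: 81 < 2190 holds -> x = 81 * 3 = 243, s = 120 + 243 = 363.
Iteration 5: 243 < 2190 holds -> x = 243 * 3 = 729, s = 363 + 729 = 1092.
Iteration 6: 729 < 2190 holds -> x = 729 * 3 = 2187, s = 1092 + 2187 = 3279.
Iteration 7: 2187 < 2190 holds -> x = 2187 * 3 = 6561, s = 3279 + 6561 = 9840.
Iteration 8: 6561 < 2190 fails; recursion stops.
Total rows emitted: 8.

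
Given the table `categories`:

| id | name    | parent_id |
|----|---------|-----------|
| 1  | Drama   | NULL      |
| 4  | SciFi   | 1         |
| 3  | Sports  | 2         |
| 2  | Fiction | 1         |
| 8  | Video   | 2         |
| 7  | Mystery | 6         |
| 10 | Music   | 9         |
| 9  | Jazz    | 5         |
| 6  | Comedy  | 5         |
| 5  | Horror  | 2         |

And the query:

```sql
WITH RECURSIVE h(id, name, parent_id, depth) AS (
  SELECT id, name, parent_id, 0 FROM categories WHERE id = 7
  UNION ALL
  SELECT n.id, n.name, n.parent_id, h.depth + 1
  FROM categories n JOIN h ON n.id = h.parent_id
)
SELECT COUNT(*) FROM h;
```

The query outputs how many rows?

5

Base: id=7 (Mystery), parent_id=6, depth 0.
Iteration 1: join on id=6 -> Comedy (id 6, parent_id=5, depth 1).
Iteration 2: join on id=5 -> Horror (id 5, parent_id=2, depth 2).
Iteration 3: join on id=2 -> Fiction (id 2, parent_id=1, depth 3).
Iteration 4: join on id=1 -> Drama (id 1, parent_id=NULL, depth 4).
Iteration 5: parent_id is NULL; no match; recursion stops.
Total rows emitted: 5.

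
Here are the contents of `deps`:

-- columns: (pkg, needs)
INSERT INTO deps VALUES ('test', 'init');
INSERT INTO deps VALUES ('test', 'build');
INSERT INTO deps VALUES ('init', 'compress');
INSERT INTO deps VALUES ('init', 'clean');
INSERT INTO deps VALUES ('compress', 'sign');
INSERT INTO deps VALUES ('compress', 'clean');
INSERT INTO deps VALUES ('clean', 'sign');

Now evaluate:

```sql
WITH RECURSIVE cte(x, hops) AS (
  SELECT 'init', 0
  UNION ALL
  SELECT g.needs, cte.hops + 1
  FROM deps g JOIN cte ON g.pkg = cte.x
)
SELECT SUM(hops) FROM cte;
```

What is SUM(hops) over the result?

Base: (init, hops=0).
Iteration 1: edges from {init} -> (clean, hops=1), (compress, hops=1).
Iteration 2: edges from {clean,compress} -> (clean, hops=2), (sign, hops=2) x2. [UNION ALL keeps all 3 new rows, including repeats]
Iteration 3: edges from {clean,sign} -> (sign, hops=3).
Iteration 4: no outgoing edges from {sign}; recursion stops.
SUM(hops) = 0 + 1 + 1 + 2 + 2 + 2 + 3 = 11.

11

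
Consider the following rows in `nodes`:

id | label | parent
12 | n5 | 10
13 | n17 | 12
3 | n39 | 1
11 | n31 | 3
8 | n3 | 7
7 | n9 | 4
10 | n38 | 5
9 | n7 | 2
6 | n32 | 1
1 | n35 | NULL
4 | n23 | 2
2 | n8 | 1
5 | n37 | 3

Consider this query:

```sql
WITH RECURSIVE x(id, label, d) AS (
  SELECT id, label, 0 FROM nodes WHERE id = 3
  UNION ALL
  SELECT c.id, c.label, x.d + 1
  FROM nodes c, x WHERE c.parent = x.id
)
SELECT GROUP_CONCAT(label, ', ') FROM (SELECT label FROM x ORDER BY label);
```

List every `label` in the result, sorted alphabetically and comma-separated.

Base: id=3 (n39) at d 0.
Iteration 1: rows with parent in {3} -> n37 (id 5, d 1), n31 (id 11, d 1).
Iteration 2: rows with parent in {5,11} -> n38 (id 10, d 2).
Iteration 3: rows with parent in {10} -> n5 (id 12, d 3).
Iteration 4: rows with parent in {12} -> n17 (id 13, d 4).
Iteration 5: no rows with parent in {13}; recursion stops.

n17, n31, n37, n38, n39, n5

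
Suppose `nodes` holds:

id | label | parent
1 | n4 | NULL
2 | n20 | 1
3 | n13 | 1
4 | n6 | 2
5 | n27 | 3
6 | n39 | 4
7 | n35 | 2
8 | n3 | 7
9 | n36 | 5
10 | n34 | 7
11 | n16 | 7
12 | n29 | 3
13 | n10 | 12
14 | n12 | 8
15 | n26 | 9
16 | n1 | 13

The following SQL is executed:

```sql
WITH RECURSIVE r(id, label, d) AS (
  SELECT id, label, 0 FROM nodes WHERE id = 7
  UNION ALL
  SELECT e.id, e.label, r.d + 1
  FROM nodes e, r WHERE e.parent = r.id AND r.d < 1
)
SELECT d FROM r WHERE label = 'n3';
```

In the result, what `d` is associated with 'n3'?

1

Base: id=7 (n35) at d 0.
Iteration 1: rows with parent in {7} -> n3 (id 8, d 1), n34 (id 10, d 1), n16 (id 11, d 1).
Iteration 2: d < 1 fails for all current rows; recursion stops.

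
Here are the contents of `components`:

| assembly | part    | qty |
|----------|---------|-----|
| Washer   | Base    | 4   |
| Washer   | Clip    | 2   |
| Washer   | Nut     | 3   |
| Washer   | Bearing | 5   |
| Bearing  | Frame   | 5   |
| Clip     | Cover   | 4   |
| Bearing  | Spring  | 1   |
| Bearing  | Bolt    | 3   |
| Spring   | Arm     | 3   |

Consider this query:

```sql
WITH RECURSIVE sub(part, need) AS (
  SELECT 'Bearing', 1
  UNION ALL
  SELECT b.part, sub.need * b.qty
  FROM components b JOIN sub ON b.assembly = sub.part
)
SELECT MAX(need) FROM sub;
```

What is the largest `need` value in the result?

Base: (Bearing, need=1).
Iteration 1: components of {Bearing} -> Bolt = 1*3 = 3, Frame = 1*5 = 5, Spring = 1*1 = 1.
Iteration 2: components of {Bolt,Frame,Spring} -> Arm = 1*3 = 3.
Iteration 3: no further components; recursion stops.
need values: 1, 5, 1, 3, 3; the maximum is 5.

5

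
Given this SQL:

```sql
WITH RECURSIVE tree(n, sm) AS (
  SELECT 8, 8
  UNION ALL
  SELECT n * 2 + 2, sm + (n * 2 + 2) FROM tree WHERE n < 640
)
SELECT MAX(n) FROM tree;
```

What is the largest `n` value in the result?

Base: n=8, sm=8.
Iteration 1: 8 < 640 holds -> n = 8 * 2 + 2 = 18, sm = 8 + 18 = 26.
Iteration 2: 18 < 640 holds -> n = 18 * 2 + 2 = 38, sm = 26 + 38 = 64.
Iteration 3: 38 < 640 holds -> n = 38 * 2 + 2 = 78, sm = 64 + 78 = 142.
Iteration 4: 78 < 640 holds -> n = 78 * 2 + 2 = 158, sm = 142 + 158 = 300.
Iteration 5: 158 < 640 holds -> n = 158 * 2 + 2 = 318, sm = 300 + 318 = 618.
Iteration 6: 318 < 640 holds -> n = 318 * 2 + 2 = 638, sm = 618 + 638 = 1256.
Iteration 7: 638 < 640 holds -> n = 638 * 2 + 2 = 1278, sm = 1256 + 1278 = 2534.
Iteration 8: 1278 < 640 fails; recursion stops.
n values: 8, 18, 38, 78, 158, 318, 638, 1278; the maximum is 1278.

1278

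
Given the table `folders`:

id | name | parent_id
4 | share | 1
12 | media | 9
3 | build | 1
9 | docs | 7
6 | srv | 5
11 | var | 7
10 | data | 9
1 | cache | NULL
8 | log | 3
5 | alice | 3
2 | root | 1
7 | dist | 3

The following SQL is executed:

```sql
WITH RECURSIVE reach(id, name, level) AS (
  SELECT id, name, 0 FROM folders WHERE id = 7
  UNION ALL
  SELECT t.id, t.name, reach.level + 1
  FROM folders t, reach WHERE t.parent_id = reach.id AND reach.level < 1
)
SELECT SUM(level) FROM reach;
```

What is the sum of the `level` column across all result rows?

2

Base: id=7 (dist) at level 0.
Iteration 1: rows with parent_id in {7} -> docs (id 9, level 1), var (id 11, level 1).
Iteration 2: level < 1 fails for all current rows; recursion stops.
SUM(level) = 0 + 1 + 1 = 2.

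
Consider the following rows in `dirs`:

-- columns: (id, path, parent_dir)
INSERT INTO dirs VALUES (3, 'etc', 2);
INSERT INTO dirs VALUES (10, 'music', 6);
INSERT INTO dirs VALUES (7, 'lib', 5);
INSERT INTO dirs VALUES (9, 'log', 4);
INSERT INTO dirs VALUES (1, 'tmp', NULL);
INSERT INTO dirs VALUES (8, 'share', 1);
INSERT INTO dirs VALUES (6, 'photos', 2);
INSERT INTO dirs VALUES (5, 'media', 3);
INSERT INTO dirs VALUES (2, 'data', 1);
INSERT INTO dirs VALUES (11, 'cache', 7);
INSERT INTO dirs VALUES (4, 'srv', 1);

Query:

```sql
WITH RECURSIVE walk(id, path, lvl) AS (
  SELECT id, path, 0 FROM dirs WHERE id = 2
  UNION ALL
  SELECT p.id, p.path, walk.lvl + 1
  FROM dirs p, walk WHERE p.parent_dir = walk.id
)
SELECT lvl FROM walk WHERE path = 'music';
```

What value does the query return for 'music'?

Base: id=2 (data) at lvl 0.
Iteration 1: rows with parent_dir in {2} -> etc (id 3, lvl 1), photos (id 6, lvl 1).
Iteration 2: rows with parent_dir in {3,6} -> media (id 5, lvl 2), music (id 10, lvl 2).
Iteration 3: rows with parent_dir in {5,10} -> lib (id 7, lvl 3).
Iteration 4: rows with parent_dir in {7} -> cache (id 11, lvl 4).
Iteration 5: no rows with parent_dir in {11}; recursion stops.

2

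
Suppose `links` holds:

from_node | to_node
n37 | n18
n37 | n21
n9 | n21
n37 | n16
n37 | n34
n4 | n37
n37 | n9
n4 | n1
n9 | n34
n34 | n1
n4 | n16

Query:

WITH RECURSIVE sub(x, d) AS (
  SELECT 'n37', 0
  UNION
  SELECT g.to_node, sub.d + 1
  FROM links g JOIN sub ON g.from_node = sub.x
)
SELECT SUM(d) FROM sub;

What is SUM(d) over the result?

Base: (n37, d=0).
Iteration 1: edges from {n37} -> (n16, d=1), (n18, d=1), (n21, d=1), (n34, d=1), (n9, d=1).
Iteration 2: edges from {n16,n18,n21,n34,n9} -> (n1, d=2), (n21, d=2), (n34, d=2).
Iteration 3: edges from {n1,n21,n34} -> (n1, d=3).
Iteration 4: no outgoing edges from {n1}; recursion stops.
SUM(d) = 0 + 1 + 1 + 1 + 1 + 1 + 2 + 2 + 2 + 3 = 14.

14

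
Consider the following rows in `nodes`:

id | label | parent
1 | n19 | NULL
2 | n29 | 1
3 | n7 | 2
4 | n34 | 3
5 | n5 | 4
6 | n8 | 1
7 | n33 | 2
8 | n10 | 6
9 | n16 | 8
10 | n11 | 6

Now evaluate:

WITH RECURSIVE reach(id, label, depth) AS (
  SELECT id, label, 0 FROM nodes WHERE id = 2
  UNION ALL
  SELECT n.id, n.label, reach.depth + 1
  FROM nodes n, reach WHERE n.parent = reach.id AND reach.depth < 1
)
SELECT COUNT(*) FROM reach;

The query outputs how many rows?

3

Base: id=2 (n29) at depth 0.
Iteration 1: rows with parent in {2} -> n7 (id 3, depth 1), n33 (id 7, depth 1).
Iteration 2: depth < 1 fails for all current rows; recursion stops.
Total rows emitted: 3.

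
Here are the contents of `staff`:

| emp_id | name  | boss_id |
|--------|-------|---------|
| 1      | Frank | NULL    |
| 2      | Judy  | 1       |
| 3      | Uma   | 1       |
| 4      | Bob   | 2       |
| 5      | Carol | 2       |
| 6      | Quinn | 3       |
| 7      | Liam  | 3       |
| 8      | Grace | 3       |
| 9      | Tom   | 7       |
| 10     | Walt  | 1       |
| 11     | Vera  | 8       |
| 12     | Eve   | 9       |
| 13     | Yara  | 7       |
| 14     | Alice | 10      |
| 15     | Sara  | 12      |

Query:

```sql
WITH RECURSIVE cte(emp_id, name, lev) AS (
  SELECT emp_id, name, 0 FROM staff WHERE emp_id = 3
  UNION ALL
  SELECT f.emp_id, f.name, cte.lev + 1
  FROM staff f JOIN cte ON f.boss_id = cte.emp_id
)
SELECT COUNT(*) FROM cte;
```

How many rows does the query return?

Base: emp_id=3 (Uma) at lev 0.
Iteration 1: rows with boss_id in {3} -> Quinn (id 6, lev 1), Liam (id 7, lev 1), Grace (id 8, lev 1).
Iteration 2: rows with boss_id in {6,7,8} -> Tom (id 9, lev 2), Vera (id 11, lev 2), Yara (id 13, lev 2).
Iteration 3: rows with boss_id in {9,11,13} -> Eve (id 12, lev 3).
Iteration 4: rows with boss_id in {12} -> Sara (id 15, lev 4).
Iteration 5: no rows with boss_id in {15}; recursion stops.
Total rows emitted: 9.

9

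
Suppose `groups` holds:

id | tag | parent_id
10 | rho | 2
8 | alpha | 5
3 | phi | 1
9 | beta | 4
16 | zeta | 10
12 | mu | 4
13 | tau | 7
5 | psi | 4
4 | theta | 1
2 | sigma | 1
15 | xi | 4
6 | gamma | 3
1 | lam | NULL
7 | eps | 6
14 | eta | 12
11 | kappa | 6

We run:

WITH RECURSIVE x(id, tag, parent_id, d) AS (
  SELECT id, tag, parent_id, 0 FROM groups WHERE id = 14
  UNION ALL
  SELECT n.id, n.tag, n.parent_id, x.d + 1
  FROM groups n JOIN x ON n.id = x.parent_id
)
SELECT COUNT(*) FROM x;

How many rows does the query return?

4

Base: id=14 (eta), parent_id=12, d 0.
Iteration 1: join on id=12 -> mu (id 12, parent_id=4, d 1).
Iteration 2: join on id=4 -> theta (id 4, parent_id=1, d 2).
Iteration 3: join on id=1 -> lam (id 1, parent_id=NULL, d 3).
Iteration 4: parent_id is NULL; no match; recursion stops.
Total rows emitted: 4.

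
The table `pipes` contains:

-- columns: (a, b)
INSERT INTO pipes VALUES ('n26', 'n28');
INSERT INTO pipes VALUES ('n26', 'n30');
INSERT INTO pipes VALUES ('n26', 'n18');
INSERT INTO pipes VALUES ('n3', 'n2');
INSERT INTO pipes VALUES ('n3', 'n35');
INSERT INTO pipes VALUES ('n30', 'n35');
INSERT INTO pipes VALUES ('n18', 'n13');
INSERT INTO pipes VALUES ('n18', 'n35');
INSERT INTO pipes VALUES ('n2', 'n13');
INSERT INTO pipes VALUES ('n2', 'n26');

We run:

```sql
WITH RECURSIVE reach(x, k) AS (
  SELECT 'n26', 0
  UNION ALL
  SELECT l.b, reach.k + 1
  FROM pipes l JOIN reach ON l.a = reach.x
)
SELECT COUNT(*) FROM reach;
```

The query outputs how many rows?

Base: (n26, k=0).
Iteration 1: edges from {n26} -> (n18, k=1), (n28, k=1), (n30, k=1).
Iteration 2: edges from {n18,n28,n30} -> (n13, k=2), (n35, k=2) x2. [UNION ALL keeps all 3 new rows, including repeats]
Iteration 3: no outgoing edges from {n13,n35}; recursion stops.
Total rows emitted: 7.

7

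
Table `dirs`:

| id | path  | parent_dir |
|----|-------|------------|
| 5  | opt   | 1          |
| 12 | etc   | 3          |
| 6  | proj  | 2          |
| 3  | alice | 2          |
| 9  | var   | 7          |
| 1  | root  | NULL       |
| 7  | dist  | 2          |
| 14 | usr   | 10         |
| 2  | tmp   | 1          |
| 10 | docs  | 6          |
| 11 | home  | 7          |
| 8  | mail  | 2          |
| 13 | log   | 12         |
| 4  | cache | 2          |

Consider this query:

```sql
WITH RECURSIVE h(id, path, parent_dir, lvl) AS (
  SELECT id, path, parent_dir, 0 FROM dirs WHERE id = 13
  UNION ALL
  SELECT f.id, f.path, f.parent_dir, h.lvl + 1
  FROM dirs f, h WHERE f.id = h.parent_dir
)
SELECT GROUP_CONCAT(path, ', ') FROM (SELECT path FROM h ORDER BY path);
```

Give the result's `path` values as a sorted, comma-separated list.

alice, etc, log, root, tmp

Base: id=13 (log), parent_dir=12, lvl 0.
Iteration 1: join on id=12 -> etc (id 12, parent_dir=3, lvl 1).
Iteration 2: join on id=3 -> alice (id 3, parent_dir=2, lvl 2).
Iteration 3: join on id=2 -> tmp (id 2, parent_dir=1, lvl 3).
Iteration 4: join on id=1 -> root (id 1, parent_dir=NULL, lvl 4).
Iteration 5: parent_dir is NULL; no match; recursion stops.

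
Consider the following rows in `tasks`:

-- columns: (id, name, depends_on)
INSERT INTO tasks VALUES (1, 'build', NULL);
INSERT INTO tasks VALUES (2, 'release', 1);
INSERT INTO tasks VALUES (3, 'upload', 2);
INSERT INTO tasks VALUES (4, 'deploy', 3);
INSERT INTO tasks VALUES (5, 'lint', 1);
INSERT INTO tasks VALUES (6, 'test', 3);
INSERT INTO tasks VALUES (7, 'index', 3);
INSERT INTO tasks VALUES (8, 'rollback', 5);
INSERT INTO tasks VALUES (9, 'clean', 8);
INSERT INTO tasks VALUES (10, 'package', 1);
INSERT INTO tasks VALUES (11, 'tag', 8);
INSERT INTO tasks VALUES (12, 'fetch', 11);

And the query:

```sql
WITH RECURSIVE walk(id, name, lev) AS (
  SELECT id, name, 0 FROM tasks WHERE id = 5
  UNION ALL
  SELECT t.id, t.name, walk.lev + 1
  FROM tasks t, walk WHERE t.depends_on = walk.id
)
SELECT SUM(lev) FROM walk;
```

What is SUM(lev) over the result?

Base: id=5 (lint) at lev 0.
Iteration 1: rows with depends_on in {5} -> rollback (id 8, lev 1).
Iteration 2: rows with depends_on in {8} -> clean (id 9, lev 2), tag (id 11, lev 2).
Iteration 3: rows with depends_on in {9,11} -> fetch (id 12, lev 3).
Iteration 4: no rows with depends_on in {12}; recursion stops.
SUM(lev) = 0 + 1 + 2 + 2 + 3 = 8.

8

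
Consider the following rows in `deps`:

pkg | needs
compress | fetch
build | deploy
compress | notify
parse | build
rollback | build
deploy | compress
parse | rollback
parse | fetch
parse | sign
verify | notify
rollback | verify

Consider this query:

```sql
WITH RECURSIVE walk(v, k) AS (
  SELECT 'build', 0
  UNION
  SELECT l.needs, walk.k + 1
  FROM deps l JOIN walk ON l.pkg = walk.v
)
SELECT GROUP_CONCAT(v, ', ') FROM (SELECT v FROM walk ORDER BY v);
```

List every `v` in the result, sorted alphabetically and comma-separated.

build, compress, deploy, fetch, notify

Base: (build, k=0).
Iteration 1: edges from {build} -> (deploy, k=1).
Iteration 2: edges from {deploy} -> (compress, k=2).
Iteration 3: edges from {compress} -> (fetch, k=3), (notify, k=3).
Iteration 4: no outgoing edges from {fetch,notify}; recursion stops.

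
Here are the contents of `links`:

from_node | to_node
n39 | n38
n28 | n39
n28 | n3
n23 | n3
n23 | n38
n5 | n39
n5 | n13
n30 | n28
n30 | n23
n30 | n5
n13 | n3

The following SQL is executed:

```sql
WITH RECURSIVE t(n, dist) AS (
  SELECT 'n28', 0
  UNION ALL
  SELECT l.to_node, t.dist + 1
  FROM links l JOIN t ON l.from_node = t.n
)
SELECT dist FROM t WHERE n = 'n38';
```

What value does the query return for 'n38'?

Base: (n28, dist=0).
Iteration 1: edges from {n28} -> (n3, dist=1), (n39, dist=1).
Iteration 2: edges from {n3,n39} -> (n38, dist=2).
Iteration 3: no outgoing edges from {n38}; recursion stops.

2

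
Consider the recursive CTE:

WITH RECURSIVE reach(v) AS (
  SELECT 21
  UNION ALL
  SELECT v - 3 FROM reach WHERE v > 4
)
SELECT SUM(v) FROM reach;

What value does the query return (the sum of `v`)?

Base: v=21.
Iteration 1: 21 > 4 holds -> v = 21 - 3 = 18.
Iteration 2: 18 > 4 holds -> v = 18 - 3 = 15.
Iteration 3: 15 > 4 holds -> v = 15 - 3 = 12.
Iteration 4: 12 > 4 holds -> v = 12 - 3 = 9.
Iteration 5: 9 > 4 holds -> v = 9 - 3 = 6.
Iteration 6: 6 > 4 holds -> v = 6 - 3 = 3.
Iteration 7: 3 > 4 fails; recursion stops.
SUM(v) = 21 + 18 + 15 + 12 + 9 + 6 + 3 = 84.

84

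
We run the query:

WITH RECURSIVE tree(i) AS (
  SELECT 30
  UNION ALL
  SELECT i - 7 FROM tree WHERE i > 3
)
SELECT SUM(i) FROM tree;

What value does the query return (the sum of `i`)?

Base: i=30.
Iteration 1: 30 > 3 holds -> i = 30 - 7 = 23.
Iteration 2: 23 > 3 holds -> i = 23 - 7 = 16.
Iteration 3: 16 > 3 holds -> i = 16 - 7 = 9.
Iteration 4: 9 > 3 holds -> i = 9 - 7 = 2.
Iteration 5: 2 > 3 fails; recursion stops.
SUM(i) = 30 + 23 + 16 + 9 + 2 = 80.

80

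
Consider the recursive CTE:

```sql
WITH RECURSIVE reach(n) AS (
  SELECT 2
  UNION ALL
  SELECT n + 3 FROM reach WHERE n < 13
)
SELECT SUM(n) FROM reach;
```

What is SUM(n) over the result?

40

Base: n=2.
Iteration 1: 2 < 13 holds -> n = 2 + 3 = 5.
Iteration 2: 5 < 13 holds -> n = 5 + 3 = 8.
Iteration 3: 8 < 13 holds -> n = 8 + 3 = 11.
Iteration 4: 11 < 13 holds -> n = 11 + 3 = 14.
Iteration 5: 14 < 13 fails; recursion stops.
SUM(n) = 2 + 5 + 8 + 11 + 14 = 40.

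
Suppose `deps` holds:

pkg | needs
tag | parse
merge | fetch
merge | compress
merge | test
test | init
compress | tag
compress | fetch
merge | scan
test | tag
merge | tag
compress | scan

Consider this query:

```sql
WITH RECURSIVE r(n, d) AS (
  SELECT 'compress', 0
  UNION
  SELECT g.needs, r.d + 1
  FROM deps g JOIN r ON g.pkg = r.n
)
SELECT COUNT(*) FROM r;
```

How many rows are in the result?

5

Base: (compress, d=0).
Iteration 1: edges from {compress} -> (fetch, d=1), (scan, d=1), (tag, d=1).
Iteration 2: edges from {fetch,scan,tag} -> (parse, d=2).
Iteration 3: no outgoing edges from {parse}; recursion stops.
Total rows emitted: 5.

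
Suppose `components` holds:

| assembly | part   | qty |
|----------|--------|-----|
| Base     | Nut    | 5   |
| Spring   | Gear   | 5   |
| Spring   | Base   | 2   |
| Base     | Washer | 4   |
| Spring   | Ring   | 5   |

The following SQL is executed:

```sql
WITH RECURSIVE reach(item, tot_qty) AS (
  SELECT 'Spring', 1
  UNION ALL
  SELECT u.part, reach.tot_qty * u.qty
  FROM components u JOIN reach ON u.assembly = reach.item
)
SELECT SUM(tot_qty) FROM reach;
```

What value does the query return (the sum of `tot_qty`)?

31

Base: (Spring, tot_qty=1).
Iteration 1: components of {Spring} -> Base = 1*2 = 2, Gear = 1*5 = 5, Ring = 1*5 = 5.
Iteration 2: components of {Base,Gear,Ring} -> Nut = 2*5 = 10, Washer = 2*4 = 8.
Iteration 3: no further components; recursion stops.
SUM(tot_qty) = 1 + 2 + 5 + 5 + 8 + 10 = 31.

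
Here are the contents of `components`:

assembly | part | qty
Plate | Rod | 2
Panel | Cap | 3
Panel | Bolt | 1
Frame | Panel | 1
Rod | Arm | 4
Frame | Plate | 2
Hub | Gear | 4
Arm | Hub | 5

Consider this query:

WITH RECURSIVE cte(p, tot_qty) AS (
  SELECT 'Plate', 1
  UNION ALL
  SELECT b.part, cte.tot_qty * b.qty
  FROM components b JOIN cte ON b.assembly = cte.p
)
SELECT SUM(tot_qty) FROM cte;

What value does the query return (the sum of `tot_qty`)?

211

Base: (Plate, tot_qty=1).
Iteration 1: components of {Plate} -> Rod = 1*2 = 2.
Iteration 2: components of {Rod} -> Arm = 2*4 = 8.
Iteration 3: components of {Arm} -> Hub = 8*5 = 40.
Iteration 4: components of {Hub} -> Gear = 40*4 = 160.
Iteration 5: no further components; recursion stops.
SUM(tot_qty) = 1 + 2 + 8 + 40 + 160 = 211.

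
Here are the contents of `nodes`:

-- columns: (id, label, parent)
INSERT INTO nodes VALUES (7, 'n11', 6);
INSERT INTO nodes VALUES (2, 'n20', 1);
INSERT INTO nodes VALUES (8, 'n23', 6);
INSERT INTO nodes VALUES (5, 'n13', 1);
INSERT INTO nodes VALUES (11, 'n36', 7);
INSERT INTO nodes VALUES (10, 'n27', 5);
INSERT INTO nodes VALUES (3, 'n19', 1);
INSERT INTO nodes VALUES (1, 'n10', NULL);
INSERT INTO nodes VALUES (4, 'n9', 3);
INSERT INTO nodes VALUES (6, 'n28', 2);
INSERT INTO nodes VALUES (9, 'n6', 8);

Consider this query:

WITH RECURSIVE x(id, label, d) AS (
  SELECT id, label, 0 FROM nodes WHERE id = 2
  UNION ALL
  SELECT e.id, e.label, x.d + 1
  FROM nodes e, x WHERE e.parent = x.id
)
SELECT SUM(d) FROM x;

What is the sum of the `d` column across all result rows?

Base: id=2 (n20) at d 0.
Iteration 1: rows with parent in {2} -> n28 (id 6, d 1).
Iteration 2: rows with parent in {6} -> n11 (id 7, d 2), n23 (id 8, d 2).
Iteration 3: rows with parent in {7,8} -> n6 (id 9, d 3), n36 (id 11, d 3).
Iteration 4: no rows with parent in {9,11}; recursion stops.
SUM(d) = 0 + 1 + 2 + 2 + 3 + 3 = 11.

11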